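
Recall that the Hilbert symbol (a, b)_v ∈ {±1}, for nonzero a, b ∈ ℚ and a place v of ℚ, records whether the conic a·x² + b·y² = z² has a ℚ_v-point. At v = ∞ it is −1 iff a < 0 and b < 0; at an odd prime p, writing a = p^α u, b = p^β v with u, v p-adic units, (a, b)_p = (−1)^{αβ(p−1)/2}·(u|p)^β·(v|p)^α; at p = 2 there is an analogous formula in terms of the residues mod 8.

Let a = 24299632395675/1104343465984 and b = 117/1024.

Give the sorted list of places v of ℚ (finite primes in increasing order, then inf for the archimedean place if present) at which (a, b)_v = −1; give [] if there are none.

(a, b) ≡ (176358, 13) mod (ℚ^×)²; places V = {2, 3, 5, 7, 11, 13, 17, 19, ∞}.
(a,b)_5: α=2, u≡3; β=0, v≡3 (mod 5); (3|5)=-1, (3|5)=-1; sign (−1)^0·-1^0·-1^2 = +1.
(a,b)_19: α=1, u≡18; β=0, v≡8 (mod 19); (18|19)=-1, (8|19)=-1; sign (−1)^0·-1^0·-1^1 = -1.
(a,b)_17: α=-1, u≡4; β=0, v≡8 (mod 17); (4|17)=+1, (8|17)=+1; sign (−1)^0·+1^0·+1^-1 = +1.
(a,b)_13: α=5, u≡2; β=1, v≡10 (mod 13); (2|13)=-1, (10|13)=+1; sign (−1)^0·-1^1·+1^5 = -1.
(a,b)_11: α=-2, u≡7; β=0, v≡7 (mod 11); (7|11)=-1, (7|11)=-1; sign (−1)^0·-1^0·-1^-2 = +1.
(a,b)_2: α=-29, β=-10; u≡3, v≡5 (mod 8); ε(u)ε(v)=1·0, αω(v)=-29·1, βω(u)=-10·1; sum ≡ 1  ⇒  -1.
(a,b)_7: α=1, u≡2; β=0, v≡6 (mod 7); (2|7)=+1, (6|7)=-1; sign (−1)^0·+1^0·-1^1 = -1.
(a,b)_3: α=9, u≡1; β=2, v≡1 (mod 3); (1|3)=+1, (1|3)=+1; sign (−1)^0·+1^2·+1^9 = +1.
(a,b)_∞: sgn(176358)=+, sgn(13)=+, so +1.
(176358, 13 / ℚ) ramifies at {2, 7, 13, 19}: a division algebra.

[2, 7, 13, 19]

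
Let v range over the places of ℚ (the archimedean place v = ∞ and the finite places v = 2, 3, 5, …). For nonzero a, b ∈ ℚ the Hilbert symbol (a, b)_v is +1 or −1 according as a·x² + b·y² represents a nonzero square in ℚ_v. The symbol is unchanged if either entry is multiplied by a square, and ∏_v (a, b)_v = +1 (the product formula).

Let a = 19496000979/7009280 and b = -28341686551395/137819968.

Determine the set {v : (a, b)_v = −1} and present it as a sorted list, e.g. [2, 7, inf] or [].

[3, 5]

Mod squares: a ≡ 455, b ≡ -15477735. Check v ∈ {∞, 2, 3, 5, 7, 11, 13, 17, 23, 29, 37, 41}.
v=5: a=5^-1·(≡4), b=5^1·(≡2) mod 5; (4|5)=+1, (2|5)=-1; (−1)^{-1·1·2}·(+1)^1·(-1)^-1 = -1.
v=37: a=37^-2·(≡1), b=37^-2·(≡8) mod 37; (1|37)=+1, (8|37)=-1; (−1)^{-2·-2·18}·(+1)^-2·(-1)^-2 = +1.
v=11: a=11^0·(≡5), b=11^-2·(≡7) mod 11; (5|11)=+1, (7|11)=-1; (−1)^{0·-2·5}·(+1)^-2·(-1)^0 = +1.
v=23: a=23^0·(≡18), b=23^1·(≡6) mod 23; (18|23)=+1, (6|23)=+1; (−1)^{0·1·11}·(+1)^1·(+1)^0 = +1.
v=7: a=7^3·(≡2), b=7^3·(≡5) mod 7; (2|7)=+1, (5|7)=-1; (−1)^{3·3·3}·(+1)^3·(-1)^3 = +1.
v=29: a=29^0·(≡22), b=29^1·(≡9) mod 29; (22|29)=+1, (9|29)=+1; (−1)^{0·1·14}·(+1)^1·(+1)^0 = +1.
v=3: a=3^2·(≡2), b=3^1·(≡2) mod 3; (2|3)=-1, (2|3)=-1; (−1)^{2·1·1}·(-1)^1·(-1)^2 = -1.
v=13: a=13^1·(≡4), b=13^-1·(≡3) mod 13; (4|13)=+1, (3|13)=+1; (−1)^{1·-1·6}·(+1)^-1·(+1)^1 = +1.
v=∞: 455 > 0 and -15477735 < 0  ⇒  (a,b)_∞ = +1.
v=41: a=41^2·(≡33), b=41^2·(≡34) mod 41; (33|41)=+1, (34|41)=-1; (−1)^{2·2·20}·(+1)^2·(-1)^2 = +1.
v=2: v_2(a)=-10, v_2(b)=-6; units ≡ 7, 1 (mod 8); ε·ε+αω+βω = 1·0+-10·0+-6·0 ≡ 0  ⇒  (a,b)_2 = +1.
v=17: a=17^2·(≡8), b=17^3·(≡14) mod 17; (8|17)=+1, (14|17)=-1; (−1)^{2·3·8}·(+1)^3·(-1)^2 = +1.
(455, -15477735 / ℚ) ramifies at {3, 5}: a division algebra.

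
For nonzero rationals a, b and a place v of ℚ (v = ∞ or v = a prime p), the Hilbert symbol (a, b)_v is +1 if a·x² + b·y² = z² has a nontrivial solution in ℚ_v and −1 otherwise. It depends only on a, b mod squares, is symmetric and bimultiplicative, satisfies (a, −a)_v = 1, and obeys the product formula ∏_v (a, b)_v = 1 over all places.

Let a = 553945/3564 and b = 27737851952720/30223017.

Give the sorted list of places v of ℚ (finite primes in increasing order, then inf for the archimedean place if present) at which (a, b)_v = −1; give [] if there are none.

[3, 5, 11, 19]

Mod squares: a ≡ 124355, b ≡ 285285. Check v ∈ {∞, 2, 3, 5, 7, 11, 13, 17, 19, 29}.
v=29: a=29^0·(≡14), b=29^-2·(≡10) mod 29; (14|29)=-1, (10|29)=-1; (−1)^{0·-2·14}·(-1)^-2·(-1)^0 = +1.
v=17: a=17^1·(≡12), b=17^4·(≡13) mod 17; (12|17)=-1, (13|17)=+1; (−1)^{1·4·8}·(-1)^4·(+1)^1 = +1.
v=3: a=3^-4·(≡2), b=3^-3·(≡1) mod 3; (2|3)=-1, (1|3)=+1; (−1)^{-4·-3·1}·(-1)^-3·(+1)^-4 = -1.
v=19: a=19^1·(≡6), b=19^1·(≡16) mod 19; (6|19)=+1, (16|19)=+1; (−1)^{1·1·9}·(+1)^1·(+1)^1 = -1.
v=2: v_2(a)=-2, v_2(b)=4; units ≡ 3, 5 (mod 8); ε·ε+αω+βω = 1·0+-2·1+4·1 ≡ 0  ⇒  (a,b)_2 = +1.
v=∞: 124355 > 0 and 285285 > 0  ⇒  (a,b)_∞ = +1.
v=5: a=5^1·(≡1), b=5^1·(≡2) mod 5; (1|5)=+1, (2|5)=-1; (−1)^{1·1·2}·(+1)^1·(-1)^1 = -1.
v=11: a=11^-1·(≡8), b=11^-3·(≡10) mod 11; (8|11)=-1, (10|11)=-1; (−1)^{-1·-3·5}·(-1)^-3·(-1)^-1 = -1.
v=13: a=13^0·(≡1), b=13^1·(≡3) mod 13; (1|13)=+1, (3|13)=+1; (−1)^{0·1·6}·(+1)^1·(+1)^0 = +1.
v=7: a=7^3·(≡5), b=7^5·(≡4) mod 7; (5|7)=-1, (4|7)=+1; (−1)^{3·5·3}·(-1)^5·(+1)^3 = +1.
|Ram(124355, 285285)| = 4, even; anisotropic at {3, 5, 11, 19}.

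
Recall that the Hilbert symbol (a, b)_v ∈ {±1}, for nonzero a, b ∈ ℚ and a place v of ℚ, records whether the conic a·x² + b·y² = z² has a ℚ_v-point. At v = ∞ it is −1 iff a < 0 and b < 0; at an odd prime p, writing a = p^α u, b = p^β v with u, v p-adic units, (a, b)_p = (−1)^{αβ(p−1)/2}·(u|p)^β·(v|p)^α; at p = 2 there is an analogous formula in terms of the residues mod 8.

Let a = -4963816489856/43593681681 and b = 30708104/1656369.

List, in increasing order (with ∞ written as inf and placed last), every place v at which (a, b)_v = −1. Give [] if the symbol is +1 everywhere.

Mod squares: a ≡ -14, b ≡ 434. Check v ∈ {∞, 2, 3, 7, 11, 13, 19, 31, 37}.
v=7: a=7^9·(≡6), b=7^3·(≡5) mod 7; (6|7)=-1, (5|7)=-1; (−1)^{9·3·3}·(-1)^3·(-1)^9 = -1.
v=3: a=3^-6·(≡1), b=3^-4·(≡2) mod 3; (1|3)=+1, (2|3)=-1; (−1)^{-6·-4·1}·(+1)^-4·(-1)^-6 = +1.
v=2: v_2(a)=7, v_2(b)=3; units ≡ 1, 1 (mod 8); ε·ε+αω+βω = 0·0+7·0+3·0 ≡ 0  ⇒  (a,b)_2 = +1.
v=13: a=13^0·(≡9), b=13^-2·(≡2) mod 13; (9|13)=+1, (2|13)=-1; (−1)^{0·-2·6}·(+1)^-2·(-1)^0 = +1.
v=31: a=31^2·(≡6), b=31^1·(≡9) mod 31; (6|31)=-1, (9|31)=+1; (−1)^{2·1·15}·(-1)^1·(+1)^2 = -1.
v=∞: -14 < 0 and 434 > 0  ⇒  (a,b)_∞ = +1.
v=37: a=37^-2·(≡31), b=37^0·(≡12) mod 37; (31|37)=-1, (12|37)=+1; (−1)^{-2·0·18}·(-1)^0·(+1)^-2 = +1.
v=19: a=19^-2·(≡5), b=19^2·(≡16) mod 19; (5|19)=+1, (16|19)=+1; (−1)^{-2·2·9}·(+1)^2·(+1)^-2 = +1.
v=11: a=11^-2·(≡6), b=11^-2·(≡4) mod 11; (6|11)=-1, (4|11)=+1; (−1)^{-2·-2·5}·(-1)^-2·(+1)^-2 = +1.
|Ram(-14, 434)| = 2, even; anisotropic at {7, 31}.

[7, 31]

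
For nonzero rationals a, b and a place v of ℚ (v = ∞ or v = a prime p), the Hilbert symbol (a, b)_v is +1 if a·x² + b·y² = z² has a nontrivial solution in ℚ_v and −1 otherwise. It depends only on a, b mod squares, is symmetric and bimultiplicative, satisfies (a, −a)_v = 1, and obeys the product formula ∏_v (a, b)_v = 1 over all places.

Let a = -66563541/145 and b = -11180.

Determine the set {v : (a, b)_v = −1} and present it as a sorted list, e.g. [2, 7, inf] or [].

[11, 29, 31, 41, 43, inf]

Mod squares: a ≡ -2027245, b ≡ -2795. Check v ∈ {∞, 2, 3, 5, 11, 13, 23, 29, 31, 41, 43}.
v=11: a=11^1·(≡6), b=11^0·(≡7) mod 11; (6|11)=-1, (7|11)=-1; (−1)^{1·0·5}·(-1)^0·(-1)^1 = -1.
v=29: a=29^-1·(≡26), b=29^0·(≡14) mod 29; (26|29)=-1, (14|29)=-1; (−1)^{-1·0·14}·(-1)^0·(-1)^-1 = -1.
v=5: a=5^-1·(≡1), b=5^1·(≡4) mod 5; (1|5)=+1, (4|5)=+1; (−1)^{-1·1·2}·(+1)^1·(+1)^-1 = +1.
v=31: a=31^1·(≡12), b=31^0·(≡11) mod 31; (12|31)=-1, (11|31)=-1; (−1)^{1·0·15}·(-1)^0·(-1)^1 = -1.
v=2: v_2(a)=0, v_2(b)=2; units ≡ 3, 5 (mod 8); ε·ε+αω+βω = 1·0+0·1+2·1 ≡ 0  ⇒  (a,b)_2 = +1.
v=41: a=41^1·(≡25), b=41^0·(≡13) mod 41; (25|41)=+1, (13|41)=-1; (−1)^{1·0·20}·(+1)^0·(-1)^1 = -1.
v=∞: -2027245 < 0 and -2795 < 0  ⇒  (a,b)_∞ = -1.
v=3: a=3^2·(≡2), b=3^0·(≡1) mod 3; (2|3)=-1, (1|3)=+1; (−1)^{2·0·1}·(-1)^0·(+1)^2 = +1.
v=23: a=23^2·(≡17), b=23^0·(≡21) mod 23; (17|23)=-1, (21|23)=-1; (−1)^{2·0·11}·(-1)^0·(-1)^2 = +1.
v=43: a=43^0·(≡26), b=43^1·(≡41) mod 43; (26|43)=-1, (41|43)=+1; (−1)^{0·1·21}·(-1)^1·(+1)^0 = -1.
v=13: a=13^0·(≡4), b=13^1·(≡11) mod 13; (4|13)=+1, (11|13)=-1; (−1)^{0·1·6}·(+1)^1·(-1)^0 = +1.
Ram(-2027245, -2795) = {11, 29, 31, 41, 43, ∞}; no ℚ_11-point on the conic.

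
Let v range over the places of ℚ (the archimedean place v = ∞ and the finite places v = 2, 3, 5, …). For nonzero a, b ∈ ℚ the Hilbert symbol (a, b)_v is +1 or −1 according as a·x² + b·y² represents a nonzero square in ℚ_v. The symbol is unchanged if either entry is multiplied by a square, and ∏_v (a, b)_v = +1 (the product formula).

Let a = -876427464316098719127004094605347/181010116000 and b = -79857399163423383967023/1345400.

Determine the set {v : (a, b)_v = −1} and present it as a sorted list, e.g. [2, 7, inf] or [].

[3, 5, 7, inf]

(a, b) ≡ (-30, -9282) mod (ℚ^×)²; places V = {2, 3, 5, 7, 13, 17, 29, 31, ∞}.
(a,b)_13: α=4, u≡1; β=3, v≡4 (mod 13); (1|13)=+1, (4|13)=+1; sign (−1)^0·+1^3·+1^4 = +1.
(a,b)_17: α=4, u≡15; β=3, v≡4 (mod 17); (15|17)=+1, (4|17)=+1; sign (−1)^0·+1^3·+1^4 = +1.
(a,b)_2: α=-5, β=-3; u≡1, v≡7 (mod 8); ε(u)ε(v)=0·1, αω(v)=-5·0, βω(u)=-3·0; sum ≡ 0  ⇒  +1.
(a,b)_29: α=6, u≡4; β=4, v≡12 (mod 29); (4|29)=+1, (12|29)=-1; sign (−1)^0·+1^4·-1^6 = +1.
(a,b)_7: α=-2, u≡6; β=-1, v≡1 (mod 7); (6|7)=-1, (1|7)=+1; sign (−1)^0·-1^-1·+1^-2 = -1.
(a,b)_3: α=31, u≡2; β=21, v≡2 (mod 3); (2|3)=-1, (2|3)=-1; sign (−1)^1·-1^21·-1^31 = -1.
(a,b)_5: α=-3, u≡1; β=-2, v≡2 (mod 5); (1|5)=+1, (2|5)=-1; sign (−1)^0·+1^-2·-1^-3 = -1.
(a,b)_∞: sgn(-30)=−, sgn(-9282)=−, so -1.
(a,b)_31: α=-4, u≡18; β=-2, v≡28 (mod 31); (18|31)=+1, (28|31)=+1; sign (−1)^0·+1^-2·+1^-4 = +1.
(-30, -9282 / ℚ) ramifies at {3, 5, 7, ∞}: a division algebra.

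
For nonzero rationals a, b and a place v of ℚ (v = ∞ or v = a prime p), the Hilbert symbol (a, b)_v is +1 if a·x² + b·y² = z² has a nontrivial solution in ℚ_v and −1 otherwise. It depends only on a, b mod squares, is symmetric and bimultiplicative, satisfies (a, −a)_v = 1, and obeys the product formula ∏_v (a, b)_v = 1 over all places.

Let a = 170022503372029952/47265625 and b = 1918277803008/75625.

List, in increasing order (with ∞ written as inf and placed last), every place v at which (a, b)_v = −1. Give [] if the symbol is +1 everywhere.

[7, 41]

Mod squares: a ≡ 5453, b ≡ 7. Check v ∈ {∞, 2, 3, 5, 7, 11, 19, 41}.
v=19: a=19^3·(≡12), b=19^2·(≡17) mod 19; (12|19)=-1, (17|19)=+1; (−1)^{3·2·9}·(-1)^2·(+1)^3 = +1.
v=11: a=11^-2·(≡7), b=11^-2·(≡8) mod 11; (7|11)=-1, (8|11)=-1; (−1)^{-2·-2·5}·(-1)^-2·(-1)^-2 = +1.
v=41: a=41^3·(≡36), b=41^2·(≡28) mod 41; (36|41)=+1, (28|41)=-1; (−1)^{3·2·20}·(+1)^2·(-1)^3 = -1.
v=2: v_2(a)=20, v_2(b)=10; units ≡ 5, 7 (mod 8); ε·ε+αω+βω = 0·1+20·0+10·1 ≡ 0  ⇒  (a,b)_2 = +1.
v=7: a=7^3·(≡4), b=7^3·(≡4) mod 7; (4|7)=+1, (4|7)=+1; (−1)^{3·3·3}·(+1)^3·(+1)^3 = -1.
v=5: a=5^-8·(≡2), b=5^-4·(≡3) mod 5; (2|5)=-1, (3|5)=-1; (−1)^{-8·-4·2}·(-1)^-4·(-1)^-8 = +1.
v=∞: 5453 > 0 and 7 > 0  ⇒  (a,b)_∞ = +1.
v=3: a=3^0·(≡2), b=3^2·(≡1) mod 3; (2|3)=-1, (1|3)=+1; (−1)^{0·2·1}·(-1)^2·(+1)^0 = +1.
Ram(5453, 7) = {7, 41}; no ℚ_7-point on the conic.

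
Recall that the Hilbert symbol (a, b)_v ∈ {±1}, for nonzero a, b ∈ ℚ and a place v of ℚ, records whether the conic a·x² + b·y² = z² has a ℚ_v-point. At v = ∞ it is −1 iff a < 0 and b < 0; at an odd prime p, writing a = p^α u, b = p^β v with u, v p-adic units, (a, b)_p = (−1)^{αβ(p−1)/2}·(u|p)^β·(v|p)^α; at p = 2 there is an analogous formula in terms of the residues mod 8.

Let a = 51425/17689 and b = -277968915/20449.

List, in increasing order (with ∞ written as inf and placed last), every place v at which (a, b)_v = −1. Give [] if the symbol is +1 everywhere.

[3, 5, 7, 17, 23, 29]

(a, b) ≡ (17, -70035) mod (ℚ^×)²; places V = {2, 3, 5, 7, 11, 13, 17, 19, 23, 29, ∞}.
(a,b)_2: α=0, β=0; u≡1, v≡5 (mod 8); ε(u)ε(v)=0·0, αω(v)=0·1, βω(u)=0·0; sum ≡ 0  ⇒  +1.
(a,b)_23: α=0, u≡10; β=1, v≡22 (mod 23); (10|23)=-1, (22|23)=-1; sign (−1)^0·-1^1·-1^0 = -1.
(a,b)_∞: sgn(17)=+, sgn(-70035)=−, so +1.
(a,b)_29: α=0, u≡21; β=1, v≡8 (mod 29); (21|29)=-1, (8|29)=-1; sign (−1)^0·-1^1·-1^0 = -1.
(a,b)_7: α=-2, u≡6; β=3, v≡3 (mod 7); (6|7)=-1, (3|7)=-1; sign (−1)^0·-1^3·-1^-2 = -1.
(a,b)_13: α=0, u≡4; β=-2, v≡9 (mod 13); (4|13)=+1, (9|13)=+1; sign (−1)^0·+1^-2·+1^0 = +1.
(a,b)_11: α=2, u≡7; β=-2, v≡10 (mod 11); (7|11)=-1, (10|11)=-1; sign (−1)^0·-1^-2·-1^2 = +1.
(a,b)_17: α=1, u≡15; β=0, v≡14 (mod 17); (15|17)=+1, (14|17)=-1; sign (−1)^0·+1^0·-1^1 = -1.
(a,b)_19: α=-2, u≡1; β=0, v≡8 (mod 19); (1|19)=+1, (8|19)=-1; sign (−1)^0·+1^0·-1^-2 = +1.
(a,b)_3: α=0, u≡2; β=5, v≡1 (mod 3); (2|3)=-1, (1|3)=+1; sign (−1)^0·-1^5·+1^0 = -1.
(a,b)_5: α=2, u≡3; β=1, v≡3 (mod 5); (3|5)=-1, (3|5)=-1; sign (−1)^0·-1^1·-1^2 = -1.
Ram(17, -70035) = {3, 5, 7, 17, 23, 29}; no ℚ_3-point on the conic.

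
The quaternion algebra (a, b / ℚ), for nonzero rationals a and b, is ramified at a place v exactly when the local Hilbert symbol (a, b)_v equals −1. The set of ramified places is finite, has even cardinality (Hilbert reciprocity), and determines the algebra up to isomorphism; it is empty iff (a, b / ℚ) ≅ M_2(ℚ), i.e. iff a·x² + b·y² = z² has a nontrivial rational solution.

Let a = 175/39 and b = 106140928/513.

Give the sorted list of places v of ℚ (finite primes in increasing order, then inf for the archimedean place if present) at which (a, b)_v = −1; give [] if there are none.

[3, 7, 13, 29]

Mod squares: a ≡ 273, b ≡ 28101. Check v ∈ {∞, 2, 3, 5, 7, 13, 17, 19, 29}.
v=17: a=17^0·(≡1), b=17^1·(≡15) mod 17; (1|17)=+1, (15|17)=+1; (−1)^{0·1·8}·(+1)^1·(+1)^0 = +1.
v=13: a=13^-1·(≡2), b=13^0·(≡6) mod 13; (2|13)=-1, (6|13)=-1; (−1)^{-1·0·6}·(-1)^0·(-1)^-1 = -1.
v=5: a=5^2·(≡3), b=5^0·(≡1) mod 5; (3|5)=-1, (1|5)=+1; (−1)^{2·0·2}·(-1)^0·(+1)^2 = +1.
v=19: a=19^0·(≡4), b=19^-1·(≡11) mod 19; (4|19)=+1, (11|19)=+1; (−1)^{0·-1·9}·(+1)^-1·(+1)^0 = +1.
v=7: a=7^1·(≡1), b=7^0·(≡6) mod 7; (1|7)=+1, (6|7)=-1; (−1)^{1·0·3}·(+1)^0·(-1)^1 = -1.
v=3: a=3^-1·(≡1), b=3^-3·(≡1) mod 3; (1|3)=+1, (1|3)=+1; (−1)^{-1·-3·1}·(+1)^-3·(+1)^-1 = -1.
v=29: a=29^0·(≡3), b=29^3·(≡3) mod 29; (3|29)=-1, (3|29)=-1; (−1)^{0·3·14}·(-1)^3·(-1)^0 = -1.
v=2: v_2(a)=0, v_2(b)=8; units ≡ 1, 5 (mod 8); ε·ε+αω+βω = 0·0+0·1+8·0 ≡ 0  ⇒  (a,b)_2 = +1.
v=∞: 273 > 0 and 28101 > 0  ⇒  (a,b)_∞ = +1.
Ram(273, 28101) = {3, 7, 13, 29}; no ℚ_3-point on the conic.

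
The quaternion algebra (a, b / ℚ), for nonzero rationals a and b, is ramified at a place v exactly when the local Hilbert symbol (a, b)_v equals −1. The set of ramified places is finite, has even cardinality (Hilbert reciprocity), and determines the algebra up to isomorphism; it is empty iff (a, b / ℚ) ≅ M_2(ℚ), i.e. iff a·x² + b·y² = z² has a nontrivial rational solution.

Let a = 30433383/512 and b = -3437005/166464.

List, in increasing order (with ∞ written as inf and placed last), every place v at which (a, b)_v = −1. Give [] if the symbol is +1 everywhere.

[19, 29]

Mod squares: a ≡ 18734, b ≡ -28405. Check v ∈ {∞, 2, 3, 5, 11, 13, 17, 19, 23, 29}.
v=∞: 18734 > 0 and -28405 < 0  ⇒  (a,b)_∞ = +1.
v=11: a=11^0·(≡4), b=11^2·(≡8) mod 11; (4|11)=+1, (8|11)=-1; (−1)^{0·2·5}·(+1)^2·(-1)^0 = +1.
v=2: v_2(a)=-9, v_2(b)=-6; units ≡ 7, 3 (mod 8); ε·ε+αω+βω = 1·1+-9·1+-6·0 ≡ 0  ⇒  (a,b)_2 = +1.
v=3: a=3^2·(≡2), b=3^-2·(≡2) mod 3; (2|3)=-1, (2|3)=-1; (−1)^{2·-2·1}·(-1)^-2·(-1)^2 = +1.
v=23: a=23^0·(≡6), b=23^1·(≡5) mod 23; (6|23)=+1, (5|23)=-1; (−1)^{0·1·11}·(+1)^1·(-1)^0 = +1.
v=17: a=17^1·(≡7), b=17^-2·(≡15) mod 17; (7|17)=-1, (15|17)=+1; (−1)^{1·-2·8}·(-1)^-2·(+1)^1 = +1.
v=19: a=19^3·(≡9), b=19^1·(≡16) mod 19; (9|19)=+1, (16|19)=+1; (−1)^{3·1·9}·(+1)^1·(+1)^3 = -1.
v=29: a=29^1·(≡17), b=29^0·(≡26) mod 29; (17|29)=-1, (26|29)=-1; (−1)^{1·0·14}·(-1)^0·(-1)^1 = -1.
v=13: a=13^0·(≡9), b=13^1·(≡4) mod 13; (9|13)=+1, (4|13)=+1; (−1)^{0·1·6}·(+1)^1·(+1)^0 = +1.
v=5: a=5^0·(≡4), b=5^1·(≡1) mod 5; (4|5)=+1, (1|5)=+1; (−1)^{0·1·2}·(+1)^1·(+1)^0 = +1.
(18734, -28405 / ℚ) ramifies at {19, 29}: a division algebra.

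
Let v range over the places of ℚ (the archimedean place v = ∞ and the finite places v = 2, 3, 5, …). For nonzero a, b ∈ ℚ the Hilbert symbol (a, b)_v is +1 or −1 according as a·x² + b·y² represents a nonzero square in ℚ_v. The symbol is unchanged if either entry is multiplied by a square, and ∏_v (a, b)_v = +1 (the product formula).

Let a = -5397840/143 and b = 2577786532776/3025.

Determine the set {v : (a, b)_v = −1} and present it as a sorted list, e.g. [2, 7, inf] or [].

[2, 13]

Mod squares: a ≡ -12155, b ≡ 26. Check v ∈ {∞, 2, 3, 5, 7, 11, 13, 17}.
v=2: v_2(a)=4, v_2(b)=3; units ≡ 5, 5 (mod 8); ε·ε+αω+βω = 0·0+4·1+3·1 ≡ 1  ⇒  (a,b)_2 = -1.
v=13: a=13^-1·(≡3), b=13^1·(≡6) mod 13; (3|13)=+1, (6|13)=-1; (−1)^{-1·1·6}·(+1)^1·(-1)^-1 = -1.
v=5: a=5^1·(≡4), b=5^-2·(≡1) mod 5; (4|5)=+1, (1|5)=+1; (−1)^{1·-2·2}·(+1)^-2·(+1)^1 = +1.
v=∞: -12155 < 0 and 26 > 0  ⇒  (a,b)_∞ = +1.
v=7: a=7^2·(≡2), b=7^6·(≡5) mod 7; (2|7)=+1, (5|7)=-1; (−1)^{2·6·3}·(+1)^6·(-1)^2 = +1.
v=17: a=17^1·(≡13), b=17^2·(≡2) mod 17; (13|17)=+1, (2|17)=+1; (−1)^{1·2·8}·(+1)^2·(+1)^1 = +1.
v=11: a=11^-1·(≡7), b=11^-2·(≡5) mod 11; (7|11)=-1, (5|11)=+1; (−1)^{-1·-2·5}·(-1)^-2·(+1)^-1 = +1.
v=3: a=3^4·(≡1), b=3^6·(≡2) mod 3; (1|3)=+1, (2|3)=-1; (−1)^{4·6·1}·(+1)^6·(-1)^4 = +1.
(-12155, 26 / ℚ) ramifies at {2, 13}: a division algebra.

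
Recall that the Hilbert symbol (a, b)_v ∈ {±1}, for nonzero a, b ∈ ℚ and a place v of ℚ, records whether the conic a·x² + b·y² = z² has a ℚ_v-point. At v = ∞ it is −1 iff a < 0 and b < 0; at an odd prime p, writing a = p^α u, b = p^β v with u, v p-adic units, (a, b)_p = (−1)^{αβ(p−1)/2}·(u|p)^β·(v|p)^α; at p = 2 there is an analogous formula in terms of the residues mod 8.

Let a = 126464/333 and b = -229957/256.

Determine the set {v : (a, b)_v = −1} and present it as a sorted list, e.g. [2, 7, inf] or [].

[13, 37]

(a, b) ≡ (18278, -13) mod (ℚ^×)²; places V = {2, 3, 7, 13, 19, 37, ∞}.
(a,b)_2: α=9, β=-8; u≡3, v≡3 (mod 8); ε(u)ε(v)=1·1, αω(v)=9·1, βω(u)=-8·1; sum ≡ 0  ⇒  +1.
(a,b)_19: α=1, u≡12; β=2, v≡1 (mod 19); (12|19)=-1, (1|19)=+1; sign (−1)^0·-1^2·+1^1 = +1.
(a,b)_3: α=-2, u≡2; β=0, v≡2 (mod 3); (2|3)=-1, (2|3)=-1; sign (−1)^0·-1^0·-1^-2 = +1.
(a,b)_37: α=-1, u≡8; β=0, v≡13 (mod 37); (8|37)=-1, (13|37)=-1; sign (−1)^0·-1^0·-1^-1 = -1.
(a,b)_13: α=1, u≡7; β=1, v≡12 (mod 13); (7|13)=-1, (12|13)=+1; sign (−1)^0·-1^1·+1^1 = -1.
(a,b)_∞: sgn(18278)=+, sgn(-13)=−, so +1.
(a,b)_7: α=0, u≡4; β=2, v≡1 (mod 7); (4|7)=+1, (1|7)=+1; sign (−1)^0·+1^2·+1^0 = +1.
(18278, -13 / ℚ) ramifies at {13, 37}: a division algebra.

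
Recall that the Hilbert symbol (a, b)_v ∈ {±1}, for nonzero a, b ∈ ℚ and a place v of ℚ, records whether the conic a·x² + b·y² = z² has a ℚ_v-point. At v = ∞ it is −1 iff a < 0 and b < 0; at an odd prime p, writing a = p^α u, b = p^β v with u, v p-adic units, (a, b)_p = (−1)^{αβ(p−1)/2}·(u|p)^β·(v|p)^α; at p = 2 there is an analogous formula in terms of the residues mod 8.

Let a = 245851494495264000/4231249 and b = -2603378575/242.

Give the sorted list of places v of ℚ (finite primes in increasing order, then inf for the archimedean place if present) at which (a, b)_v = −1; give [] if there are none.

[2, 29]

Mod squares: a ≡ 19285, b ≡ -14. Check v ∈ {∞, 2, 3, 5, 7, 11, 17, 19, 29}.
v=19: a=19^3·(≡13), b=19^2·(≡6) mod 19; (13|19)=-1, (6|19)=+1; (−1)^{3·2·9}·(-1)^2·(+1)^3 = +1.
v=7: a=7^1·(≡1), b=7^3·(≡3) mod 7; (1|7)=+1, (3|7)=-1; (−1)^{1·3·3}·(+1)^3·(-1)^1 = +1.
v=3: a=3^8·(≡1), b=3^0·(≡1) mod 3; (1|3)=+1, (1|3)=+1; (−1)^{8·0·1}·(+1)^0·(+1)^8 = +1.
v=11: a=11^-4·(≡8), b=11^-2·(≡8) mod 11; (8|11)=-1, (8|11)=-1; (−1)^{-4·-2·5}·(-1)^-2·(-1)^-4 = +1.
v=29: a=29^3·(≡18), b=29^2·(≡3) mod 29; (18|29)=-1, (3|29)=-1; (−1)^{3·2·14}·(-1)^2·(-1)^3 = -1.
v=∞: 19285 > 0 and -14 < 0  ⇒  (a,b)_∞ = +1.
v=17: a=17^-2·(≡11), b=17^0·(≡12) mod 17; (11|17)=-1, (12|17)=-1; (−1)^{-2·0·8}·(-1)^0·(-1)^-2 = +1.
v=2: v_2(a)=8, v_2(b)=-1; units ≡ 5, 1 (mod 8); ε·ε+αω+βω = 0·0+8·0+-1·1 ≡ 1  ⇒  (a,b)_2 = -1.
v=5: a=5^3·(≡3), b=5^2·(≡1) mod 5; (3|5)=-1, (1|5)=+1; (−1)^{3·2·2}·(-1)^2·(+1)^3 = +1.
|Ram(19285, -14)| = 2, even; anisotropic at {2, 29}.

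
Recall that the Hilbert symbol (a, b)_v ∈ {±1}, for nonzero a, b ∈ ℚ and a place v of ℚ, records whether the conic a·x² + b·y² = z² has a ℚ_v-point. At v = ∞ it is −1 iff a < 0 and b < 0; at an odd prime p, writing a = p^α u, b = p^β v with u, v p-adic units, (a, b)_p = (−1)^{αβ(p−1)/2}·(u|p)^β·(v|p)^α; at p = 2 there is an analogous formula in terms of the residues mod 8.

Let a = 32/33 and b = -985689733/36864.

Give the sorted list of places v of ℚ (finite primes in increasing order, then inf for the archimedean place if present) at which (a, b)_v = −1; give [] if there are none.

(a, b) ≡ (66, -410533) mod (ℚ^×)²; places V = {2, 3, 7, 11, 17, 19, 31, 41, ∞}.
(a,b)_11: α=-1, u≡7; β=0, v≡9 (mod 11); (7|11)=-1, (9|11)=+1; sign (−1)^0·-1^0·+1^-1 = +1.
(a,b)_3: α=-1, u≡1; β=-2, v≡2 (mod 3); (1|3)=+1, (2|3)=-1; sign (−1)^0·+1^-2·-1^-1 = -1.
(a,b)_41: α=0, u≡37; β=1, v≡16 (mod 41); (37|41)=+1, (16|41)=+1; sign (−1)^0·+1^1·+1^0 = +1.
(a,b)_17: α=0, u≡2; β=1, v≡4 (mod 17); (2|17)=+1, (4|17)=+1; sign (−1)^0·+1^1·+1^0 = +1.
(a,b)_∞: sgn(66)=+, sgn(-410533)=−, so +1.
(a,b)_19: α=0, u≡5; β=1, v≡12 (mod 19); (5|19)=+1, (12|19)=-1; sign (−1)^0·+1^1·-1^0 = +1.
(a,b)_31: α=0, u≡16; β=1, v≡8 (mod 31); (16|31)=+1, (8|31)=+1; sign (−1)^0·+1^1·+1^0 = +1.
(a,b)_7: α=0, u≡5; β=4, v≡5 (mod 7); (5|7)=-1, (5|7)=-1; sign (−1)^0·-1^4·-1^0 = +1.
(a,b)_2: α=5, β=-12; u≡1, v≡3 (mod 8); ε(u)ε(v)=0·1, αω(v)=5·1, βω(u)=-12·0; sum ≡ 1  ⇒  -1.
|Ram(66, -410533)| = 2, even; anisotropic at {2, 3}.

[2, 3]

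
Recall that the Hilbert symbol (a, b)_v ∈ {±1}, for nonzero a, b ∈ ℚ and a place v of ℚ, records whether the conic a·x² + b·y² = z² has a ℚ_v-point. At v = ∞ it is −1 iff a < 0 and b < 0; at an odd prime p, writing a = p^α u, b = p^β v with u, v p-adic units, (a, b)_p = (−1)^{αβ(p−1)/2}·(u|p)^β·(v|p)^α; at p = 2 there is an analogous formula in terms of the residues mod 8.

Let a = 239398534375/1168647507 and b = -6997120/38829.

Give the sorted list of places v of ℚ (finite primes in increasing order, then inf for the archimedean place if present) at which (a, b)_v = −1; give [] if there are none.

[2, 5]

(a, b) ≡ (165, -2730) mod (ℚ^×)²; places V = {2, 3, 5, 7, 11, 13, 17, 29, 43, ∞}.
(a,b)_∞: sgn(165)=+, sgn(-2730)=−, so +1.
(a,b)_29: α=2, u≡24; β=2, v≡13 (mod 29); (24|29)=+1, (13|29)=+1; sign (−1)^0·+1^2·+1^2 = +1.
(a,b)_17: α=-2, u≡12; β=0, v≡12 (mod 17); (12|17)=-1, (12|17)=-1; sign (−1)^0·-1^0·-1^-2 = +1.
(a,b)_5: α=5, u≡3; β=1, v≡4 (mod 5); (3|5)=-1, (4|5)=+1; sign (−1)^0·-1^1·+1^5 = -1.
(a,b)_2: α=0, β=7; u≡5, v≡3 (mod 8); ε(u)ε(v)=0·1, αω(v)=0·1, βω(u)=7·1; sum ≡ 1  ⇒  -1.
(a,b)_13: α=2, u≡10; β=1, v≡7 (mod 13); (10|13)=+1, (7|13)=-1; sign (−1)^0·+1^1·-1^2 = +1.
(a,b)_43: α=-2, u≡21; β=-2, v≡19 (mod 43); (21|43)=+1, (19|43)=-1; sign (−1)^0·+1^-2·-1^-2 = +1.
(a,b)_11: α=1, u≡9; β=0, v≡9 (mod 11); (9|11)=+1, (9|11)=+1; sign (−1)^0·+1^0·+1^1 = +1.
(a,b)_7: α=2, u≡2; β=-1, v≡1 (mod 7); (2|7)=+1, (1|7)=+1; sign (−1)^0·+1^-1·+1^2 = +1.
(a,b)_3: α=-7, u≡1; β=-1, v≡2 (mod 3); (1|3)=+1, (2|3)=-1; sign (−1)^1·+1^-1·-1^-7 = +1.
|Ram(165, -2730)| = 2, even; anisotropic at {2, 5}.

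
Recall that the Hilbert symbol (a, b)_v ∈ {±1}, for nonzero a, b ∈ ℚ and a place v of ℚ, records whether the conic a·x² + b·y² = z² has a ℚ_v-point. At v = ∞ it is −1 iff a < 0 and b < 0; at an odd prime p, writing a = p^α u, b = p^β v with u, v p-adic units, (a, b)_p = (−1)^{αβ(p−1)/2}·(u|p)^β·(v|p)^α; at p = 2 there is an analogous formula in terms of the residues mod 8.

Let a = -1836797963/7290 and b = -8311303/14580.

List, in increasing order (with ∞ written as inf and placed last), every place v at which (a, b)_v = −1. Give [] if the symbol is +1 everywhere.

(a, b) ≡ (-301070, -115115) mod (ℚ^×)²; places V = {2, 3, 5, 7, 11, 13, 17, 19, 23, ∞}.
(a,b)_13: α=2, u≡1; β=1, v≡5 (mod 13); (1|13)=+1, (5|13)=-1; sign (−1)^0·+1^1·-1^2 = +1.
(a,b)_23: α=1, u≡20; β=1, v≡4 (mod 23); (20|23)=-1, (4|23)=+1; sign (−1)^1·-1^1·+1^1 = +1.
(a,b)_17: α=1, u≡13; β=0, v≡9 (mod 17); (13|17)=+1, (9|17)=+1; sign (−1)^0·+1^0·+1^1 = +1.
(a,b)_3: α=-6, u≡1; β=-6, v≡1 (mod 3); (1|3)=+1, (1|3)=+1; sign (−1)^0·+1^-6·+1^-6 = +1.
(a,b)_19: α=2, u≡9; β=2, v≡17 (mod 19); (9|19)=+1, (17|19)=+1; sign (−1)^0·+1^2·+1^2 = +1.
(a,b)_2: α=-1, β=-2; u≡1, v≡5 (mod 8); ε(u)ε(v)=0·0, αω(v)=-1·1, βω(u)=-2·0; sum ≡ 1  ⇒  -1.
(a,b)_7: α=1, u≡3; β=1, v≡3 (mod 7); (3|7)=-1, (3|7)=-1; sign (−1)^1·-1^1·-1^1 = -1.
(a,b)_5: α=-1, u≡4; β=-1, v≡2 (mod 5); (4|5)=+1, (2|5)=-1; sign (−1)^0·+1^-1·-1^-1 = -1.
(a,b)_11: α=1, u≡9; β=1, v≡10 (mod 11); (9|11)=+1, (10|11)=-1; sign (−1)^1·+1^1·-1^1 = +1.
(a,b)_∞: sgn(-301070)=−, sgn(-115115)=−, so -1.
(-301070, -115115 / ℚ) ramifies at {2, 5, 7, ∞}: a division algebra.

[2, 5, 7, inf]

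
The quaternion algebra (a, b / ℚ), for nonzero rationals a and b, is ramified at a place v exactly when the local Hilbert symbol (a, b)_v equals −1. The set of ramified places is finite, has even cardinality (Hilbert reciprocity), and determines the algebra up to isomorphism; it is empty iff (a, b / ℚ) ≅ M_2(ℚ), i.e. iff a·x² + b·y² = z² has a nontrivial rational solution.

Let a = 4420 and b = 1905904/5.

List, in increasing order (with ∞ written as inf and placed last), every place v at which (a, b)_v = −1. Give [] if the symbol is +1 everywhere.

Mod squares: a ≡ 1105, b ≡ 12155. Check v ∈ {∞, 2, 5, 7, 11, 13, 17}.
v=∞: 1105 > 0 and 12155 > 0  ⇒  (a,b)_∞ = +1.
v=17: a=17^1·(≡5), b=17^1·(≡13) mod 17; (5|17)=-1, (13|17)=+1; (−1)^{1·1·8}·(-1)^1·(+1)^1 = -1.
v=13: a=13^1·(≡2), b=13^1·(≡4) mod 13; (2|13)=-1, (4|13)=+1; (−1)^{1·1·6}·(-1)^1·(+1)^1 = -1.
v=2: v_2(a)=2, v_2(b)=4; units ≡ 1, 3 (mod 8); ε·ε+αω+βω = 0·1+2·1+4·0 ≡ 0  ⇒  (a,b)_2 = +1.
v=5: a=5^1·(≡4), b=5^-1·(≡4) mod 5; (4|5)=+1, (4|5)=+1; (−1)^{1·-1·2}·(+1)^-1·(+1)^1 = +1.
v=7: a=7^0·(≡3), b=7^2·(≡5) mod 7; (3|7)=-1, (5|7)=-1; (−1)^{0·2·3}·(-1)^2·(-1)^0 = +1.
v=11: a=11^0·(≡9), b=11^1·(≡5) mod 11; (9|11)=+1, (5|11)=+1; (−1)^{0·1·5}·(+1)^1·(+1)^0 = +1.
|Ram(1105, 12155)| = 2, even; anisotropic at {13, 17}.

[13, 17]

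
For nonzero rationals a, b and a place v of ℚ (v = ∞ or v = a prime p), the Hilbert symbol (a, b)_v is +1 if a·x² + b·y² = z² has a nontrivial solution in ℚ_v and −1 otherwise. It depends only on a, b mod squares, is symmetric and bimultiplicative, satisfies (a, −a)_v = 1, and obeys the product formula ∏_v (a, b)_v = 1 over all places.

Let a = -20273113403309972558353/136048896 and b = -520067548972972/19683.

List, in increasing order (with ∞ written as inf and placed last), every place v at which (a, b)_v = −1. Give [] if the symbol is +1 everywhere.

[2, 3, 7, 11, 13, inf]

Mod squares: a ≡ -17017, b ≡ -561. Check v ∈ {∞, 2, 3, 7, 11, 13, 17}.
v=17: a=17^5·(≡2), b=17^3·(≡8) mod 17; (2|17)=+1, (8|17)=+1; (−1)^{5·3·8}·(+1)^3·(+1)^5 = +1.
v=∞: -17017 < 0 and -561 < 0  ⇒  (a,b)_∞ = -1.
v=2: v_2(a)=-8, v_2(b)=2; units ≡ 7, 7 (mod 8); ε·ε+αω+βω = 1·1+-8·0+2·0 ≡ 1  ⇒  (a,b)_2 = -1.
v=13: a=13^3·(≡10), b=13^2·(≡6) mod 13; (10|13)=+1, (6|13)=-1; (−1)^{3·2·6}·(+1)^2·(-1)^3 = -1.
v=3: a=3^-12·(≡2), b=3^-9·(≡2) mod 3; (2|3)=-1, (2|3)=-1; (−1)^{-12·-9·1}·(-1)^-9·(-1)^-12 = -1.
v=11: a=11^5·(≡4), b=11^3·(≡9) mod 11; (4|11)=+1, (9|11)=+1; (−1)^{5·3·5}·(+1)^3·(+1)^5 = -1.
v=7: a=7^9·(≡6), b=7^6·(≡3) mod 7; (6|7)=-1, (3|7)=-1; (−1)^{9·6·3}·(-1)^6·(-1)^9 = -1.
Ram(-17017, -561) = {2, 3, 7, 11, 13, ∞}; no ℚ_2-point on the conic.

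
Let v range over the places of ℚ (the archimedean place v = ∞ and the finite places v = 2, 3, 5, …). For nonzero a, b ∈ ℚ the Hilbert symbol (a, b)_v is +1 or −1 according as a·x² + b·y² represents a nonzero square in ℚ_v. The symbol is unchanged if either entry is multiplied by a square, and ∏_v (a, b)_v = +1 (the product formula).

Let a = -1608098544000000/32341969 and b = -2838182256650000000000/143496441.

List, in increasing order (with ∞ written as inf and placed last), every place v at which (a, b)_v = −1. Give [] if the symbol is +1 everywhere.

(a, b) ≡ (-391, -65) mod (ℚ^×)²; places V = {2, 3, 5, 11, 13, 17, 23, 47, ∞}.
(a,b)_13: α=4, u≡9; β=5, v≡5 (mod 13); (9|13)=+1, (5|13)=-1; sign (−1)^0·+1^5·-1^4 = +1.
(a,b)_∞: sgn(-391)=−, sgn(-65)=−, so -1.
(a,b)_5: α=6, u≡1; β=11, v≡3 (mod 5); (1|5)=+1, (3|5)=-1; sign (−1)^0·+1^11·-1^6 = +1.
(a,b)_23: α=1, u≡16; β=2, v≡16 (mod 23); (16|23)=+1, (16|23)=+1; sign (−1)^0·+1^2·+1^1 = +1.
(a,b)_47: α=-2, u≡12; β=0, v≡23 (mod 47); (12|47)=+1, (23|47)=-1; sign (−1)^0·+1^0·-1^-2 = +1.
(a,b)_17: α=1, u≡6; β=2, v≡6 (mod 17); (6|17)=-1, (6|17)=-1; sign (−1)^0·-1^2·-1^1 = -1.
(a,b)_11: α=-4, u≡4; β=-6, v≡1 (mod 11); (4|11)=+1, (1|11)=+1; sign (−1)^0·+1^-6·+1^-4 = +1.
(a,b)_3: α=2, u≡2; β=-4, v≡1 (mod 3); (2|3)=-1, (1|3)=+1; sign (−1)^0·-1^-4·+1^2 = +1.
(a,b)_2: α=10, β=10; u≡1, v≡7 (mod 8); ε(u)ε(v)=0·1, αω(v)=10·0, βω(u)=10·0; sum ≡ 0  ⇒  +1.
(-391, -65 / ℚ) ramifies at {17, ∞}: a division algebra.

[17, inf]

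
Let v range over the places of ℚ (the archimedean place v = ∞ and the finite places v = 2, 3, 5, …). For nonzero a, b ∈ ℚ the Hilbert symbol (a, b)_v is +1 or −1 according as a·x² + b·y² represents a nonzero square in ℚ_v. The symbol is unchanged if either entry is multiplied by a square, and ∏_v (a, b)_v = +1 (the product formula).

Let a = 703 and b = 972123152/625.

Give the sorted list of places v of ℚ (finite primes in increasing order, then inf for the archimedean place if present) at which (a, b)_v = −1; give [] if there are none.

[11, 19]

(a, b) ≡ (703, 7337) mod (ℚ^×)²; places V = {2, 5, 7, 11, 13, 19, 23, 29, 37, ∞}.
(a,b)_11: α=0, u≡10; β=1, v≡2 (mod 11); (10|11)=-1, (2|11)=-1; sign (−1)^0·-1^1·-1^0 = -1.
(a,b)_37: α=1, u≡19; β=0, v≡12 (mod 37); (19|37)=-1, (12|37)=+1; sign (−1)^0·-1^0·+1^1 = +1.
(a,b)_∞: sgn(703)=+, sgn(7337)=+, so +1.
(a,b)_2: α=0, β=4; u≡7, v≡1 (mod 8); ε(u)ε(v)=1·0, αω(v)=0·0, βω(u)=4·0; sum ≡ 0  ⇒  +1.
(a,b)_13: α=0, u≡1; β=2, v≡7 (mod 13); (1|13)=+1, (7|13)=-1; sign (−1)^0·+1^2·-1^0 = +1.
(a,b)_23: α=0, u≡13; β=1, v≡11 (mod 23); (13|23)=+1, (11|23)=-1; sign (−1)^0·+1^1·-1^0 = +1.
(a,b)_29: α=0, u≡7; β=1, v≡17 (mod 29); (7|29)=+1, (17|29)=-1; sign (−1)^0·+1^1·-1^0 = +1.
(a,b)_5: α=0, u≡3; β=-4, v≡2 (mod 5); (3|5)=-1, (2|5)=-1; sign (−1)^0·-1^-4·-1^0 = +1.
(a,b)_19: α=1, u≡18; β=0, v≡15 (mod 19); (18|19)=-1, (15|19)=-1; sign (−1)^0·-1^0·-1^1 = -1.
(a,b)_7: α=0, u≡3; β=2, v≡1 (mod 7); (3|7)=-1, (1|7)=+1; sign (−1)^0·-1^2·+1^0 = +1.
|Ram(703, 7337)| = 2, even; anisotropic at {11, 19}.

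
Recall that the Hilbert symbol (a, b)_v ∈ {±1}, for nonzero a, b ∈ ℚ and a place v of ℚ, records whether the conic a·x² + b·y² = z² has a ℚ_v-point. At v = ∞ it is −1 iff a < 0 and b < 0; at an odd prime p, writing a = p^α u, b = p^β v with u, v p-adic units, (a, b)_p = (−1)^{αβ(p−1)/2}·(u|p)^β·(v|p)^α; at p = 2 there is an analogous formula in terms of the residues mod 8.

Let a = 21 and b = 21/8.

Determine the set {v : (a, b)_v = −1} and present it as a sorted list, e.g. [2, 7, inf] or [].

[2, 7]

(a, b) ≡ (21, 42) mod (ℚ^×)²; places V = {2, 3, 7, ∞}.
(a,b)_3: α=1, u≡1; β=1, v≡2 (mod 3); (1|3)=+1, (2|3)=-1; sign (−1)^1·+1^1·-1^1 = +1.
(a,b)_∞: sgn(21)=+, sgn(42)=+, so +1.
(a,b)_7: α=1, u≡3; β=1, v≡3 (mod 7); (3|7)=-1, (3|7)=-1; sign (−1)^1·-1^1·-1^1 = -1.
(a,b)_2: α=0, β=-3; u≡5, v≡5 (mod 8); ε(u)ε(v)=0·0, αω(v)=0·1, βω(u)=-3·1; sum ≡ 1  ⇒  -1.
(21, 42 / ℚ) ramifies at {2, 7}: a division algebra.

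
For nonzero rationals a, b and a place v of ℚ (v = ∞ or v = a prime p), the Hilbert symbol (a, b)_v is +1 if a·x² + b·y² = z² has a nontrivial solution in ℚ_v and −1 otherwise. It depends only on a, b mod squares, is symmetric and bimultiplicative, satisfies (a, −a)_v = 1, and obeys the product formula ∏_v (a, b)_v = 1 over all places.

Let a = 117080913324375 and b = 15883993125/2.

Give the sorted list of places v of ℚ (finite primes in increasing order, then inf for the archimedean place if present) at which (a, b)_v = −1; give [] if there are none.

Mod squares: a ≡ 31031, b ≡ 682. Check v ∈ {∞, 2, 3, 5, 7, 11, 13, 31}.
v=7: a=7^3·(≡4), b=7^2·(≡3) mod 7; (4|7)=+1, (3|7)=-1; (−1)^{3·2·3}·(+1)^2·(-1)^3 = -1.
v=11: a=11^1·(≡5), b=11^1·(≡8) mod 11; (5|11)=+1, (8|11)=-1; (−1)^{1·1·5}·(+1)^1·(-1)^1 = +1.
v=3: a=3^6·(≡2), b=3^2·(≡1) mod 3; (2|3)=-1, (1|3)=+1; (−1)^{6·2·1}·(-1)^2·(+1)^6 = +1.
v=13: a=13^3·(≡2), b=13^2·(≡5) mod 13; (2|13)=-1, (5|13)=-1; (−1)^{3·2·6}·(-1)^2·(-1)^3 = -1.
v=31: a=31^1·(≡28), b=31^1·(≡29) mod 31; (28|31)=+1, (29|31)=-1; (−1)^{1·1·15}·(+1)^1·(-1)^1 = +1.
v=5: a=5^4·(≡4), b=5^4·(≡2) mod 5; (4|5)=+1, (2|5)=-1; (−1)^{4·4·2}·(+1)^4·(-1)^4 = +1.
v=∞: 31031 > 0 and 682 > 0  ⇒  (a,b)_∞ = +1.
v=2: v_2(a)=0, v_2(b)=-1; units ≡ 7, 5 (mod 8); ε·ε+αω+βω = 1·0+0·1+-1·0 ≡ 0  ⇒  (a,b)_2 = +1.
Ram(31031, 682) = {7, 13}; no ℚ_7-point on the conic.

[7, 13]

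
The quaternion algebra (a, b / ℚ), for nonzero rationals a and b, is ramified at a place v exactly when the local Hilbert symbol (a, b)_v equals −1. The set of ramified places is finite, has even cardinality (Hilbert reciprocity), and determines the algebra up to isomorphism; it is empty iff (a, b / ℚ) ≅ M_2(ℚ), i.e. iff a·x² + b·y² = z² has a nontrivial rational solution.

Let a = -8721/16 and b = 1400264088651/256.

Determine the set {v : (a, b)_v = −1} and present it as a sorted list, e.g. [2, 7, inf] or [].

Mod squares: a ≡ -969, b ≡ 51. Check v ∈ {∞, 2, 3, 17, 19}.
v=∞: -969 < 0 and 51 > 0  ⇒  (a,b)_∞ = +1.
v=3: a=3^3·(≡1), b=3^7·(≡2) mod 3; (1|3)=+1, (2|3)=-1; (−1)^{3·7·1}·(+1)^7·(-1)^3 = +1.
v=17: a=17^1·(≡3), b=17^3·(≡6) mod 17; (3|17)=-1, (6|17)=-1; (−1)^{1·3·8}·(-1)^3·(-1)^1 = +1.
v=2: v_2(a)=-4, v_2(b)=-8; units ≡ 7, 3 (mod 8); ε·ε+αω+βω = 1·1+-4·1+-8·0 ≡ 1  ⇒  (a,b)_2 = -1.
v=19: a=19^1·(≡1), b=19^4·(≡13) mod 19; (1|19)=+1, (13|19)=-1; (−1)^{1·4·9}·(+1)^4·(-1)^1 = -1.
|Ram(-969, 51)| = 2, even; anisotropic at {2, 19}.

[2, 19]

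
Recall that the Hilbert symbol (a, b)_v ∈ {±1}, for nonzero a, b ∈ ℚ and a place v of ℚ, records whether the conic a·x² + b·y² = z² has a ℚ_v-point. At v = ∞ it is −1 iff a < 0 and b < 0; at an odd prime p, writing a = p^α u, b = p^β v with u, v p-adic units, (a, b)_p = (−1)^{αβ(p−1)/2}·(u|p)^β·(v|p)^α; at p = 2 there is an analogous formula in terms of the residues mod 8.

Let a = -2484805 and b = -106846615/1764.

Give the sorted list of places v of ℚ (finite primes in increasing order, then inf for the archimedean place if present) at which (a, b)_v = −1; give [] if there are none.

(a, b) ≡ (-2484805, -106846615) mod (ℚ^×)²; places V = {2, 3, 5, 7, 17, 23, 31, 41, 43, ∞}.
(a,b)_23: α=1, u≡19; β=1, v≡18 (mod 23); (19|23)=-1, (18|23)=+1; sign (−1)^1·-1^1·+1^1 = +1.
(a,b)_43: α=0, u≡36; β=1, v≡36 (mod 43); (36|43)=+1, (36|43)=+1; sign (−1)^0·+1^1·+1^0 = +1.
(a,b)_∞: sgn(-2484805)=−, sgn(-106846615)=−, so -1.
(a,b)_2: α=0, β=-2; u≡3, v≡1 (mod 8); ε(u)ε(v)=1·0, αω(v)=0·0, βω(u)=-2·1; sum ≡ 0  ⇒  +1.
(a,b)_5: α=1, u≡4; β=1, v≡3 (mod 5); (4|5)=+1, (3|5)=-1; sign (−1)^0·+1^1·-1^1 = -1.
(a,b)_3: α=0, u≡2; β=-2, v≡2 (mod 3); (2|3)=-1, (2|3)=-1; sign (−1)^0·-1^-2·-1^0 = +1.
(a,b)_17: α=1, u≡1; β=1, v≡2 (mod 17); (1|17)=+1, (2|17)=+1; sign (−1)^0·+1^1·+1^1 = +1.
(a,b)_41: α=1, u≡34; β=1, v≡27 (mod 41); (34|41)=-1, (27|41)=-1; sign (−1)^0·-1^1·-1^1 = +1.
(a,b)_31: α=1, u≡11; β=1, v≡18 (mod 31); (11|31)=-1, (18|31)=+1; sign (−1)^1·-1^1·+1^1 = +1.
(a,b)_7: α=0, u≡6; β=-2, v≡6 (mod 7); (6|7)=-1, (6|7)=-1; sign (−1)^0·-1^-2·-1^0 = +1.
Ram(-2484805, -106846615) = {5, ∞}; no ℚ_5-point on the conic.

[5, inf]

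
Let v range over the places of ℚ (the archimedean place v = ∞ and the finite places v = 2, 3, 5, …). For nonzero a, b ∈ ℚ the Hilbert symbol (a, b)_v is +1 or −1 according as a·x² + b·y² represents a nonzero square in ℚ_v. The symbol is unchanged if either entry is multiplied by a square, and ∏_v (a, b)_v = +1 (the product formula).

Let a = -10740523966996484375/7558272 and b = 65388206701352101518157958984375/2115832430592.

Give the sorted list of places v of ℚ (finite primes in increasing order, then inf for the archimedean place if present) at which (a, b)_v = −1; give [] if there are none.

(a, b) ≡ (-233662, 10005) mod (ℚ^×)²; places V = {2, 3, 5, 11, 13, 19, 23, 29, 43, ∞}.
(a,b)_5: α=8, u≡2; β=15, v≡1 (mod 5); (2|5)=-1, (1|5)=+1; sign (−1)^0·-1^15·+1^8 = -1.
(a,b)_23: α=4, u≡18; β=5, v≡11 (mod 23); (18|23)=+1, (11|23)=-1; sign (−1)^0·+1^5·-1^4 = +1.
(a,b)_3: α=-10, u≡2; β=-17, v≡2 (mod 3); (2|3)=-1, (2|3)=-1; sign (−1)^0·-1^-17·-1^-10 = -1.
(a,b)_∞: sgn(-233662)=−, sgn(10005)=+, so +1.
(a,b)_11: α=1, u≡8; β=2, v≡6 (mod 11); (8|11)=-1, (6|11)=-1; sign (−1)^0·-1^2·-1^1 = -1.
(a,b)_2: α=-7, β=-14; u≡1, v≡5 (mod 8); ε(u)ε(v)=0·0, αω(v)=-7·1, βω(u)=-14·0; sum ≡ 1  ⇒  -1.
(a,b)_29: α=2, u≡22; β=3, v≡14 (mod 29); (22|29)=+1, (14|29)=-1; sign (−1)^0·+1^3·-1^2 = +1.
(a,b)_13: α=1, u≡5; β=2, v≡7 (mod 13); (5|13)=-1, (7|13)=-1; sign (−1)^0·-1^2·-1^1 = -1.
(a,b)_43: α=1, u≡8; β=2, v≡32 (mod 43); (8|43)=-1, (32|43)=-1; sign (−1)^0·-1^2·-1^1 = -1.
(a,b)_19: α=1, u≡8; β=2, v≡7 (mod 19); (8|19)=-1, (7|19)=+1; sign (−1)^0·-1^2·+1^1 = +1.
(-233662, 10005 / ℚ) ramifies at {2, 3, 5, 11, 13, 43}: a division algebra.

[2, 3, 5, 11, 13, 43]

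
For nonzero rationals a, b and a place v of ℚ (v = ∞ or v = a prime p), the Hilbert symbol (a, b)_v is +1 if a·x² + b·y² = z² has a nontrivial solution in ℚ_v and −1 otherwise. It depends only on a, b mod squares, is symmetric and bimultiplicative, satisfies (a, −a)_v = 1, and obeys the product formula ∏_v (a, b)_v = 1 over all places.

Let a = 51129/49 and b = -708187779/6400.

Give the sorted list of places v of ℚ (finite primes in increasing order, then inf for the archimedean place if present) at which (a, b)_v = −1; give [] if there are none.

Mod squares: a ≡ 5681, b ≡ -299. Check v ∈ {∞, 2, 3, 5, 7, 13, 19, 23}.
v=2: v_2(a)=0, v_2(b)=-8; units ≡ 1, 5 (mod 8); ε·ε+αω+βω = 0·0+0·1+-8·0 ≡ 0  ⇒  (a,b)_2 = +1.
v=13: a=13^1·(≡2), b=13^1·(≡9) mod 13; (2|13)=-1, (9|13)=+1; (−1)^{1·1·6}·(-1)^1·(+1)^1 = -1.
v=3: a=3^2·(≡2), b=3^8·(≡1) mod 3; (2|3)=-1, (1|3)=+1; (−1)^{2·8·1}·(-1)^8·(+1)^2 = +1.
v=5: a=5^0·(≡1), b=5^-2·(≡1) mod 5; (1|5)=+1, (1|5)=+1; (−1)^{0·-2·2}·(+1)^-2·(+1)^0 = +1.
v=∞: 5681 > 0 and -299 < 0  ⇒  (a,b)_∞ = +1.
v=23: a=23^1·(≡5), b=23^1·(≡22) mod 23; (5|23)=-1, (22|23)=-1; (−1)^{1·1·11}·(-1)^1·(-1)^1 = -1.
v=19: a=19^1·(≡8), b=19^2·(≡9) mod 19; (8|19)=-1, (9|19)=+1; (−1)^{1·2·9}·(-1)^2·(+1)^1 = +1.
v=7: a=7^-2·(≡1), b=7^0·(≡1) mod 7; (1|7)=+1, (1|7)=+1; (−1)^{-2·0·3}·(+1)^0·(+1)^-2 = +1.
(5681, -299 / ℚ) ramifies at {13, 23}: a division algebra.

[13, 23]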